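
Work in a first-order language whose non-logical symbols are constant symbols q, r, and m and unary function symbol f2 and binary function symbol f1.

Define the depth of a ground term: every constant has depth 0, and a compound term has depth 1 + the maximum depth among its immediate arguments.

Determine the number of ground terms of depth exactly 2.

228

Let N_k count ground terms of depth at most k. Each non-constant term of depth ≤ k is some function symbol applied to depth-≤(k−1) arguments, giving N_k = 3 + N_{k-1} + N_{k-1}^2.
N_0 = 3
N_1 = 3 + 3 + 3^2 = 15
N_2 = 3 + 15 + 15^2 = 243
Terms of depth exactly 2: N_2 − N_1 = 243 − 15 = 228.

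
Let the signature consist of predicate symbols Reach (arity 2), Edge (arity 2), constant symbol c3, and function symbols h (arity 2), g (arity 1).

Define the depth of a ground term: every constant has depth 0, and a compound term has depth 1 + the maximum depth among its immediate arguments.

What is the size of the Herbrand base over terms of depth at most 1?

First count ground terms of depth ≤ 1.
If N_k denotes the number of depth-≤k ground terms, the 1 constant gives N_0 = 1, and each function symbol of arity r contributes N_{k-1}^r new terms at level k: N_k = 1 + N_{k-1}^2 + N_{k-1}.
N_0 = 1
N_1 = 1 + 1^2 + 1 = 3
So |H| = 3.
Ground atoms are formed by filling each argument slot of a predicate with a term from H, so an r-ary predicate gives |H|^r atoms:
  Reach: 3^2 = 9;  Edge: 3^2 = 9
Total ground atoms: 9 + 9 = 18.

18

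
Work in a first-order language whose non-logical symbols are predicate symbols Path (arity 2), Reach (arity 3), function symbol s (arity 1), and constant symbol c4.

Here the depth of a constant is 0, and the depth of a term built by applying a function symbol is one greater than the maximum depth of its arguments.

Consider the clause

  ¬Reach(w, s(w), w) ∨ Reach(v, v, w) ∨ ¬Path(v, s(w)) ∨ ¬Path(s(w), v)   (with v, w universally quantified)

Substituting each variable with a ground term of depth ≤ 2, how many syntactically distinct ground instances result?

9

Ground terms of depth ≤ 2:
  Write N_k for the number of ground terms of depth ≤ k. A term of depth ≤ k is either a constant or a function symbol applied to arguments of depth ≤ k−1, so N_k = 1 + N_{k-1}.
  N_0 = 1
  N_1 = 1 + 1 = 2
  N_2 = 1 + 2 = 3
  Explicitly: c4, s(c4), s(s(c4)).
So there are 3 ground terms available for substitution.
Each of v, w ranges independently over the available ground terms, and distinct assignments produce distinct instances.
Number of ground instances = 3^2 = 9.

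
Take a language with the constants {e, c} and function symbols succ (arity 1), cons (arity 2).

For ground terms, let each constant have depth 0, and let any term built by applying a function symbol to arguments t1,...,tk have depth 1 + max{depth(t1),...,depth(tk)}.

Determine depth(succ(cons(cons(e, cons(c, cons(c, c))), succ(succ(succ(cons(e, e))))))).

6

depth(cons(c, c)) = 1 + max(0, 0) = 1
depth(cons(c, cons(c, c))) = 1 + max(0, 1) = 2
depth(cons(e, cons(c, cons(c, c)))) = 1 + max(0, 2) = 3
depth(cons(e, e)) = 1 + max(0, 0) = 1
depth(succ(cons(e, e))) = 1 + depth(cons(e, e)) = 1 + 1 = 2
depth(succ(succ(cons(e, e)))) = 1 + depth(succ(cons(e, e))) = 1 + 2 = 3
depth(succ(succ(succ(cons(e, e))))) = 1 + depth(succ(succ(cons(e, e)))) = 1 + 3 = 4
depth(cons(cons(e, cons(c, cons(c, c))), succ(succ(succ(cons(e, e)))))) = 1 + max(3, 4) = 5
depth(succ(cons(cons(e, cons(c, cons(c, c))), succ(succ(succ(cons(e, e))))))) = 1 + depth(cons(cons(e, cons(c, cons(c, c))), succ(succ(succ(cons(e, e)))))) = 1 + 5 = 6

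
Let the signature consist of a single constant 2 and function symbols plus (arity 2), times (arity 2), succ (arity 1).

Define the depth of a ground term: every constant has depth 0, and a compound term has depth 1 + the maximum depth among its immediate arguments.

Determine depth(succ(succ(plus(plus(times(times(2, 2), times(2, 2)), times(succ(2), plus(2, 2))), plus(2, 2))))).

depth(times(2, 2)) = 1 + max(0, 0) = 1
depth(times(times(2, 2), times(2, 2))) = 1 + max(1, 1) = 2
depth(succ(2)) = 1 + depth(2) = 1 + 0 = 1
depth(plus(2, 2)) = 1 + max(0, 0) = 1
depth(times(succ(2), plus(2, 2))) = 1 + max(1, 1) = 2
depth(plus(times(times(2, 2), times(2, 2)), times(succ(2), plus(2, 2)))) = 1 + max(2, 2) = 3
depth(plus(plus(times(times(2, 2), times(2, 2)), times(succ(2), plus(2, 2))), plus(2, 2))) = 1 + max(3, 1) = 4
depth(succ(plus(plus(times(times(2, 2), times(2, 2)), times(succ(2), plus(2, 2))), plus(2, 2)))) = 1 + depth(plus(plus(times(times(2, 2), times(2, 2)), times(succ(2), plus(2, 2))), plus(2, 2))) = 1 + 4 = 5
depth(succ(succ(plus(plus(times(times(2, 2), times(2, 2)), times(succ(2), plus(2, 2))), plus(2, 2))))) = 1 + depth(succ(plus(plus(times(times(2, 2), times(2, 2)), times(succ(2), plus(2, 2))), plus(2, 2)))) = 1 + 5 = 6

6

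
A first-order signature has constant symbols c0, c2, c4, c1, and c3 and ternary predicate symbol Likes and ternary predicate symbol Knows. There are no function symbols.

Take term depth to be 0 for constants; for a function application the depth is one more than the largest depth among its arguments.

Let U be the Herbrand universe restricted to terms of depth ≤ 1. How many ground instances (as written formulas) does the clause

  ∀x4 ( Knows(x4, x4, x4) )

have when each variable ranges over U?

Ground terms of depth ≤ 1:
  With no function symbols every ground term is a constant, so there are exactly 5 ground terms at every depth bound.
  N_0 = 5
  N_1 = 5
  Explicitly: c0, c2, c4, c1, c3.
So there are 5 ground terms available for substitution.
The body mentions the single quantified variable x4; since ground terms form a free algebra, no two substitutions collapse to the same formula.
Number of ground instances = 5.

5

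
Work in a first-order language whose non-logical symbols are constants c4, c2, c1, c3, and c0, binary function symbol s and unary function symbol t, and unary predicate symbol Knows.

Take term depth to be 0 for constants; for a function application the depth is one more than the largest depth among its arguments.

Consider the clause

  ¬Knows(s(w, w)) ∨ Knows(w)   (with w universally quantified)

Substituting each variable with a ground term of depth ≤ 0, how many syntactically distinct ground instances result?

Ground terms of depth ≤ 0:
  Write N_k for the number of ground terms of depth ≤ k. A term of depth ≤ k is either a constant or a function symbol applied to arguments of depth ≤ k−1, so N_k = 5 + N_{k-1}^2 + N_{k-1}.
  N_0 = 5
  Explicitly: c4, c2, c1, c3, c0.
So there are 5 ground terms available for substitution.
The variable w ranges independently over the available ground terms, and distinct assignments produce distinct instances.
Number of ground instances = 5.

5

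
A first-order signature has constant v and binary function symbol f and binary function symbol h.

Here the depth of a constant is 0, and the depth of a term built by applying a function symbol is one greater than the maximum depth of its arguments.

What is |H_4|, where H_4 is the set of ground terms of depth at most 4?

1045459

Let N_k = |{terms of depth ≤ k}|. Then N_0 = 1 and N_k = 1 + N_{k-1}^2 + N_{k-1}^2 for k ≥ 1 (one summand per function symbol, arity giving the exponent).
N_0 = 1
N_1 = 1 + 1^2 + 1^2 = 3
N_2 = 1 + 3^2 + 3^2 = 19
N_3 = 1 + 19^2 + 19^2 = 723
N_4 = 1 + 723^2 + 723^2 = 1045459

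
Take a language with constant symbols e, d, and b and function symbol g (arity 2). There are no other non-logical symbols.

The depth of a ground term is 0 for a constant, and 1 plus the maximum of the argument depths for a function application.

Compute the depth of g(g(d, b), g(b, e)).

depth(g(d, b)) = 1 + max(0, 0) = 1
depth(g(b, e)) = 1 + max(0, 0) = 1
depth(g(g(d, b), g(b, e))) = 1 + max(1, 1) = 2

2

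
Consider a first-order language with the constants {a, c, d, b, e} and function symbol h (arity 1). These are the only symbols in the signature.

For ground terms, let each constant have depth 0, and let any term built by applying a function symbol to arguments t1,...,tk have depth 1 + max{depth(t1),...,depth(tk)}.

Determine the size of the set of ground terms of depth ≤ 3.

20

If N_k denotes the number of depth-≤k ground terms, the 5 constants give N_0 = 5, and each function symbol of arity r contributes N_{k-1}^r new terms at level k: N_k = 5 + N_{k-1}.
N_0 = 5
N_1 = 5 + 5 = 10
N_2 = 5 + 10 = 15
N_3 = 5 + 15 = 20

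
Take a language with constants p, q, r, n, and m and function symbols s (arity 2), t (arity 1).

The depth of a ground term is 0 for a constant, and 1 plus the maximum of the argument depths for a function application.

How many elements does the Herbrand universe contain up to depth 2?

If N_k denotes the number of depth-≤k ground terms, the 5 constants give N_0 = 5, and each function symbol of arity r contributes N_{k-1}^r new terms at level k: N_k = 5 + N_{k-1}^2 + N_{k-1}.
N_0 = 5
N_1 = 5 + 5^2 + 5 = 35
N_2 = 5 + 35^2 + 35 = 1265

1265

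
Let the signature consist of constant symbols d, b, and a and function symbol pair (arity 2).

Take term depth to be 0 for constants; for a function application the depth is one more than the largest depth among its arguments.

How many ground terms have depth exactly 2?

135

Let N_k count ground terms of depth at most k. Each non-constant term of depth ≤ k is some function symbol applied to depth-≤(k−1) arguments, giving N_k = 3 + N_{k-1}^2.
N_0 = 3
N_1 = 3 + 3^2 = 12
N_2 = 3 + 12^2 = 147
Terms of depth exactly 2: N_2 − N_1 = 147 − 12 = 135.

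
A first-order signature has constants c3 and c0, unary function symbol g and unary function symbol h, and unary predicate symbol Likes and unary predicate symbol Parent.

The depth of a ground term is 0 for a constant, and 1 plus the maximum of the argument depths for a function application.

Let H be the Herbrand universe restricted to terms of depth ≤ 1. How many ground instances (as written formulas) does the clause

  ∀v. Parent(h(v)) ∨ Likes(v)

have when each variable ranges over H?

Ground terms of depth ≤ 1:
  Let N_k = |{terms of depth ≤ k}|. Then N_0 = 2 and N_k = 2 + N_{k-1} + N_{k-1} for k ≥ 1 (one summand per function symbol, arity giving the exponent).
  N_0 = 2
  N_1 = 2 + 2 + 2 = 6
  Explicitly: c3, c0, g(c3), g(c0), h(c3), h(c0).
So there are 6 ground terms available for substitution.
The clause has 1 distinct variable (v), which appears in the body. In the free term algebra distinct substitutions yield syntactically distinct ground instances.
Number of ground instances = 6.

6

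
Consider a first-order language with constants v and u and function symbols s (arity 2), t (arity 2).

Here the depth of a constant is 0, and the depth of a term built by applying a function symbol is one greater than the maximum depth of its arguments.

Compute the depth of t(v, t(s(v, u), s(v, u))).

3

depth(s(v, u)) = 1 + max(0, 0) = 1
depth(t(s(v, u), s(v, u))) = 1 + max(1, 1) = 2
depth(t(v, t(s(v, u), s(v, u)))) = 1 + max(0, 2) = 3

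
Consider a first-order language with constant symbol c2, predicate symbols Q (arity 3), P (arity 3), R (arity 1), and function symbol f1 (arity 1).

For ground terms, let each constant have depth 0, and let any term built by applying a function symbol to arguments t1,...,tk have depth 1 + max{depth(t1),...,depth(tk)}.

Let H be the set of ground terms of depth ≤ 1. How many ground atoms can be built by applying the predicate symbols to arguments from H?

18

First count ground terms of depth ≤ 1.
Let N_k count ground terms of depth at most k. Each non-constant term of depth ≤ k is some function symbol applied to depth-≤(k−1) arguments, giving N_k = 1 + N_{k-1}.
N_0 = 1
N_1 = 1 + 1 = 2
Explicitly: c2, f1(c2).
So |H| = 2.
Ground atoms are formed by filling each argument slot of a predicate with a term from H, so an r-ary predicate gives |H|^r atoms:
  Q: 2^3 = 8;  P: 2^3 = 8;  R: 2
Total ground atoms: 8 + 8 + 2 = 18.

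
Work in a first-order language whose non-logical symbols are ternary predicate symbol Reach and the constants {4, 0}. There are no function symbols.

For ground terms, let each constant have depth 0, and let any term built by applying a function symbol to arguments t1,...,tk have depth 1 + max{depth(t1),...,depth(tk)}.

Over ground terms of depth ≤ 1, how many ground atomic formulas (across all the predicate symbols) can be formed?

8

First count ground terms of depth ≤ 1.
With no function symbols every ground term is a constant, so there are exactly 2 ground terms at every depth bound.
N_0 = 2
N_1 = 2
So |H| = 2.
A ground atom is a predicate applied to a tuple of terms from H, so the count is the sum over predicates of |H|^arity:
  Reach: 2^3 = 8
Total ground atoms: 8.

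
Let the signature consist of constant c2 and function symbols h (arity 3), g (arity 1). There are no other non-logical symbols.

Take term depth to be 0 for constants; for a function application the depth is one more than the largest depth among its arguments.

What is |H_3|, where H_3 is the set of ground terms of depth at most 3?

29823

Let N_k count ground terms of depth at most k. Each non-constant term of depth ≤ k is some function symbol applied to depth-≤(k−1) arguments, giving N_k = 1 + N_{k-1}^3 + N_{k-1}.
N_0 = 1
N_1 = 1 + 1^3 + 1 = 3
N_2 = 1 + 3^3 + 3 = 31
N_3 = 1 + 31^3 + 31 = 29823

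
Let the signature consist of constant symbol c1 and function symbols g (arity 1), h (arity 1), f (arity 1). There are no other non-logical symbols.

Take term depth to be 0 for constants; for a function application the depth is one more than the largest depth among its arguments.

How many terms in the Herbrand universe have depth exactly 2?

If N_k denotes the number of depth-≤k ground terms, the 1 constant gives N_0 = 1, and each function symbol of arity r contributes N_{k-1}^r new terms at level k: N_k = 1 + N_{k-1} + N_{k-1} + N_{k-1}.
N_0 = 1
N_1 = 1 + 1 + 1 + 1 = 4
N_2 = 1 + 4 + 4 + 4 = 13
Terms of depth exactly 2: N_2 − N_1 = 13 − 4 = 9.

9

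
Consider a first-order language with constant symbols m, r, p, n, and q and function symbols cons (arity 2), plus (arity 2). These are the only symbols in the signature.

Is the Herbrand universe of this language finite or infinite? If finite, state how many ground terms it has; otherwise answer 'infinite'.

The signature has at least one function symbol (cons, arity 2) and at least one constant (m).
Iterating cons gives infinitely many distinct ground terms: m, cons(m, m), cons(cons(m, m), cons(m, m)), ...
So the Herbrand universe is infinite.

infinite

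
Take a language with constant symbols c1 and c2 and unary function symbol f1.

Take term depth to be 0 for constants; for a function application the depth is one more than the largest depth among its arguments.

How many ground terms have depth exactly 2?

Let N_k count ground terms of depth at most k. Each non-constant term of depth ≤ k is some function symbol applied to depth-≤(k−1) arguments, giving N_k = 2 + N_{k-1}.
N_0 = 2
N_1 = 2 + 2 = 4
N_2 = 2 + 4 = 6
Terms of depth exactly 2: N_2 − N_1 = 6 − 4 = 2.

2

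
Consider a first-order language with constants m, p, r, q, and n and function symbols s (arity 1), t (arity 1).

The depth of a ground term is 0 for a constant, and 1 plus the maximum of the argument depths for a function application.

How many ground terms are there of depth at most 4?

155

Count level by level. With function symbols s/1, t/1, the terms of depth ≤ k are the 5 constants together with each function applied to depth-≤(k−1) tuples, so N_k = 5 + N_{k-1} + N_{k-1}.
N_0 = 5
N_1 = 5 + 5 + 5 = 15
N_2 = 5 + 15 + 15 = 35
N_3 = 5 + 35 + 35 = 75
N_4 = 5 + 75 + 75 = 155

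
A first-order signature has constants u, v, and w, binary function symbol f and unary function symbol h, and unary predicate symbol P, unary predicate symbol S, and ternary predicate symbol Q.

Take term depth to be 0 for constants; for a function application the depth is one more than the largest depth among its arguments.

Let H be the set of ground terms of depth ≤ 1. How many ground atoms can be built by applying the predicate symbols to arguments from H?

First count ground terms of depth ≤ 1.
Count level by level. With function symbols f/2, h/1, the terms of depth ≤ k are the 3 constants together with each function applied to depth-≤(k−1) tuples, so N_k = 3 + N_{k-1}^2 + N_{k-1}.
N_0 = 3
N_1 = 3 + 3^2 + 3 = 15
So |H| = 15.
A ground atom is a predicate applied to a tuple of terms from H, so the count is the sum over predicates of |H|^arity:
  P: 15;  S: 15;  Q: 15^3 = 3375
Total ground atoms: 15 + 15 + 3375 = 3405.

3405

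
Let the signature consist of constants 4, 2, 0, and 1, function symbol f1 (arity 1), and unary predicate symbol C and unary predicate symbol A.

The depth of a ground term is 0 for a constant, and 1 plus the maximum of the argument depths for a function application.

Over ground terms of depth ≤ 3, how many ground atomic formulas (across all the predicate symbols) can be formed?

First count ground terms of depth ≤ 3.
Let N_k count ground terms of depth at most k. Each non-constant term of depth ≤ k is some function symbol applied to depth-≤(k−1) arguments, giving N_k = 4 + N_{k-1}.
N_0 = 4
N_1 = 4 + 4 = 8
N_2 = 4 + 8 = 12
N_3 = 4 + 12 = 16
So |H| = 16.
For each predicate symbol, the number of ground atoms is |H| raised to its arity; summing:
  C: 16;  A: 16
Total ground atoms: 16 + 16 = 32.

32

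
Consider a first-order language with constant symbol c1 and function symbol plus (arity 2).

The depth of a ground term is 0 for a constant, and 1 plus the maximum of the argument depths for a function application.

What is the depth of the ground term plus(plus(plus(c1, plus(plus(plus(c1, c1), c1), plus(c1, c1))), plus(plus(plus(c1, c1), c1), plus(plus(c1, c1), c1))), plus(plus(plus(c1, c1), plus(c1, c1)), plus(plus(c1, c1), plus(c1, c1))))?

6

depth(plus(c1, c1)) = 1 + max(0, 0) = 1
depth(plus(plus(c1, c1), c1)) = 1 + max(1, 0) = 2
depth(plus(plus(plus(c1, c1), c1), plus(c1, c1))) = 1 + max(2, 1) = 3
depth(plus(c1, plus(plus(plus(c1, c1), c1), plus(c1, c1)))) = 1 + max(0, 3) = 4
depth(plus(plus(plus(c1, c1), c1), plus(plus(c1, c1), c1))) = 1 + max(2, 2) = 3
depth(plus(plus(c1, plus(plus(plus(c1, c1), c1), plus(c1, c1))), plus(plus(plus(c1, c1), c1), plus(plus(c1, c1), c1)))) = 1 + max(4, 3) = 5
depth(plus(plus(c1, c1), plus(c1, c1))) = 1 + max(1, 1) = 2
depth(plus(plus(plus(c1, c1), plus(c1, c1)), plus(plus(c1, c1), plus(c1, c1)))) = 1 + max(2, 2) = 3
depth(plus(plus(plus(c1, plus(plus(plus(c1, c1), c1), plus(c1, c1))), plus(plus(plus(c1, c1), c1), plus(plus(c1, c1), c1))), plus(plus(plus(c1, c1), plus(c1, c1)), plus(plus(c1, c1), plus(c1, c1))))) = 1 + max(5, 3) = 6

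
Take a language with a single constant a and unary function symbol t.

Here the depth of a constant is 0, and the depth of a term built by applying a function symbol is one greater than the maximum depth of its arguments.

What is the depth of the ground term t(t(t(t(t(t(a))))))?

6

depth(t(a)) = 1 + depth(a) = 1 + 0 = 1
depth(t(t(a))) = 1 + depth(t(a)) = 1 + 1 = 2
depth(t(t(t(a)))) = 1 + depth(t(t(a))) = 1 + 2 = 3
depth(t(t(t(t(a))))) = 1 + depth(t(t(t(a)))) = 1 + 3 = 4
depth(t(t(t(t(t(a)))))) = 1 + depth(t(t(t(t(a))))) = 1 + 4 = 5
depth(t(t(t(t(t(t(a))))))) = 1 + depth(t(t(t(t(t(a)))))) = 1 + 5 = 6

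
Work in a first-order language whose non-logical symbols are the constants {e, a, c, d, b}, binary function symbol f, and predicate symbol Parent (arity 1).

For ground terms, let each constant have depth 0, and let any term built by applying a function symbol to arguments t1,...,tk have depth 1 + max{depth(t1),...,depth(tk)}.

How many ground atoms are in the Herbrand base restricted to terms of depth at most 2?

First count ground terms of depth ≤ 2.
Let N_k count ground terms of depth at most k. Each non-constant term of depth ≤ k is some function symbol applied to depth-≤(k−1) arguments, giving N_k = 5 + N_{k-1}^2.
N_0 = 5
N_1 = 5 + 5^2 = 30
N_2 = 5 + 30^2 = 905
So |H| = 905.
Each predicate of arity r yields |H|^r ground atoms (one per choice of an r-tuple from H):
  Parent: 905
Total ground atoms: 905.

905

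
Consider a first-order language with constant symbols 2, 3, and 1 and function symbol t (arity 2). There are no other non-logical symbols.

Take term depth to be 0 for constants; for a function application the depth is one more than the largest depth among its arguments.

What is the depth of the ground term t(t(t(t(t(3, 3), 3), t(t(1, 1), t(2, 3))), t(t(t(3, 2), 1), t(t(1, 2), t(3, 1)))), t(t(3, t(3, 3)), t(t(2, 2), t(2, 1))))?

5

depth(t(3, 3)) = 1 + max(0, 0) = 1
depth(t(t(3, 3), 3)) = 1 + max(1, 0) = 2
depth(t(1, 1)) = 1 + max(0, 0) = 1
depth(t(2, 3)) = 1 + max(0, 0) = 1
depth(t(t(1, 1), t(2, 3))) = 1 + max(1, 1) = 2
depth(t(t(t(3, 3), 3), t(t(1, 1), t(2, 3)))) = 1 + max(2, 2) = 3
depth(t(3, 2)) = 1 + max(0, 0) = 1
depth(t(t(3, 2), 1)) = 1 + max(1, 0) = 2
depth(t(1, 2)) = 1 + max(0, 0) = 1
depth(t(3, 1)) = 1 + max(0, 0) = 1
depth(t(t(1, 2), t(3, 1))) = 1 + max(1, 1) = 2
depth(t(t(t(3, 2), 1), t(t(1, 2), t(3, 1)))) = 1 + max(2, 2) = 3
depth(t(t(t(t(3, 3), 3), t(t(1, 1), t(2, 3))), t(t(t(3, 2), 1), t(t(1, 2), t(3, 1))))) = 1 + max(3, 3) = 4
depth(t(3, t(3, 3))) = 1 + max(0, 1) = 2
depth(t(2, 2)) = 1 + max(0, 0) = 1
depth(t(2, 1)) = 1 + max(0, 0) = 1
depth(t(t(2, 2), t(2, 1))) = 1 + max(1, 1) = 2
depth(t(t(3, t(3, 3)), t(t(2, 2), t(2, 1)))) = 1 + max(2, 2) = 3
depth(t(t(t(t(t(3, 3), 3), t(t(1, 1), t(2, 3))), t(t(t(3, 2), 1), t(t(1, 2), t(3, 1)))), t(t(3, t(3, 3)), t(t(2, 2), t(2, 1))))) = 1 + max(4, 3) = 5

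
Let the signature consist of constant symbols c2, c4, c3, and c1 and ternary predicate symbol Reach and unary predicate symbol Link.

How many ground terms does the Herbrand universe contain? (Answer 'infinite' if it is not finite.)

4

There are no function symbols, so every ground term is one of the 4 constants.
The Herbrand universe is {c2, c4, c3, c1}, which is finite with 4 elements.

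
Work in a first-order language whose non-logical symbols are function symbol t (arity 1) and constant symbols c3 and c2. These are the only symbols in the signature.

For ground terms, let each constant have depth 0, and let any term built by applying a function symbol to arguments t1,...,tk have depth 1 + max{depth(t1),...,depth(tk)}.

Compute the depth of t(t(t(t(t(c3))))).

depth(t(c3)) = 1 + depth(c3) = 1 + 0 = 1
depth(t(t(c3))) = 1 + depth(t(c3)) = 1 + 1 = 2
depth(t(t(t(c3)))) = 1 + depth(t(t(c3))) = 1 + 2 = 3
depth(t(t(t(t(c3))))) = 1 + depth(t(t(t(c3)))) = 1 + 3 = 4
depth(t(t(t(t(t(c3)))))) = 1 + depth(t(t(t(t(c3))))) = 1 + 4 = 5

5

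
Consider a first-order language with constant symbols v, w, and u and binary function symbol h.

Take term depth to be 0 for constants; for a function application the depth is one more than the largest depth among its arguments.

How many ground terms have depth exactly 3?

21465

Count level by level. With function symbols h/2, the terms of depth ≤ k are the 3 constants together with each function applied to depth-≤(k−1) tuples, so N_k = 3 + N_{k-1}^2.
N_0 = 3
N_1 = 3 + 3^2 = 12
N_2 = 3 + 12^2 = 147
N_3 = 3 + 147^2 = 21612
Terms of depth exactly 3: N_3 − N_2 = 21612 − 147 = 21465.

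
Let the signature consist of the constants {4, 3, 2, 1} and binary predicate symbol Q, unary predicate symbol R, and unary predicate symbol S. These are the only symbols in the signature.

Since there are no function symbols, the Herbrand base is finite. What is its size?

24

With no function symbols, the Herbrand universe is just the 4 constants.
Ground atoms per predicate: Q: 4^2 = 16, R: 4, S: 4.
Herbrand base size = 16 + 4 + 4 = 24.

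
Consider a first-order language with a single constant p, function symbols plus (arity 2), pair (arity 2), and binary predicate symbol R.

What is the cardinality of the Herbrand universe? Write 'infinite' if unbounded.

infinite

The signature has at least one function symbol (plus, arity 2) and at least one constant (p).
Iterating plus gives infinitely many distinct ground terms: p, plus(p, p), plus(plus(p, p), plus(p, p)), ...
So the Herbrand universe is infinite.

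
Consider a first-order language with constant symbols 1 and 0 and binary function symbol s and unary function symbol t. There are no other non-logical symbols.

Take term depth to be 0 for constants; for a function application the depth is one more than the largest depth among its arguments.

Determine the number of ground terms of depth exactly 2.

66

Let N_k count ground terms of depth at most k. Each non-constant term of depth ≤ k is some function symbol applied to depth-≤(k−1) arguments, giving N_k = 2 + N_{k-1}^2 + N_{k-1}.
N_0 = 2
N_1 = 2 + 2^2 + 2 = 8
N_2 = 2 + 8^2 + 8 = 74
Terms of depth exactly 2: N_2 − N_1 = 74 − 8 = 66.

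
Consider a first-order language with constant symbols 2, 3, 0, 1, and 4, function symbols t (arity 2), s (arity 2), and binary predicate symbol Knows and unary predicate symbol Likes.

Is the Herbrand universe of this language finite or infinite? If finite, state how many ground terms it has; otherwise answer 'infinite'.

The signature has at least one function symbol (t, arity 2) and at least one constant (2).
Iterating t gives infinitely many distinct ground terms: 2, t(2, 2), t(t(2, 2), t(2, 2)), ...
So the Herbrand universe is infinite.

infinite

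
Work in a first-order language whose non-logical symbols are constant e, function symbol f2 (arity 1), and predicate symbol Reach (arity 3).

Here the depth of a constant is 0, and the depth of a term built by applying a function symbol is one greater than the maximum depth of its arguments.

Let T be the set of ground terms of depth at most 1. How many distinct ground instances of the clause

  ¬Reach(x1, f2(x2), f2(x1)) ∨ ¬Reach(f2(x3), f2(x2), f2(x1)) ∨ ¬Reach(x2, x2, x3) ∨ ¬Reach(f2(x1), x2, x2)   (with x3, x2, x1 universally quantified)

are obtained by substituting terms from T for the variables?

Ground terms of depth ≤ 1:
  Count level by level. With function symbols f2/1, the terms of depth ≤ k are the 1 constant together with each function applied to depth-≤(k−1) tuples, so N_k = 1 + N_{k-1}.
  N_0 = 1
  N_1 = 1 + 1 = 2
  Explicitly: e, f2(e).
So there are 2 ground terms available for substitution.
The body mentions every one of the 3 quantified variables; since ground terms form a free algebra, no two substitutions collapse to the same formula.
Number of ground instances = 2^3 = 8.

8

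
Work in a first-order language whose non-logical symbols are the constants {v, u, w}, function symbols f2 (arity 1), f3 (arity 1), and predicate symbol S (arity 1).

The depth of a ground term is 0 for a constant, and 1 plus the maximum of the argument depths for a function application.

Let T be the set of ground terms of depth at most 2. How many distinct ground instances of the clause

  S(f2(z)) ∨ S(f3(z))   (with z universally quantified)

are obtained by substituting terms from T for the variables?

Ground terms of depth ≤ 2:
  Let N_k count ground terms of depth at most k. Each non-constant term of depth ≤ k is some function symbol applied to depth-≤(k−1) arguments, giving N_k = 3 + N_{k-1} + N_{k-1}.
  N_0 = 3
  N_1 = 3 + 3 + 3 = 9
  N_2 = 3 + 9 + 9 = 21
So there are 21 ground terms available for substitution.
The body mentions the single quantified variable z; since ground terms form a free algebra, no two substitutions collapse to the same formula.
Number of ground instances = 21.

21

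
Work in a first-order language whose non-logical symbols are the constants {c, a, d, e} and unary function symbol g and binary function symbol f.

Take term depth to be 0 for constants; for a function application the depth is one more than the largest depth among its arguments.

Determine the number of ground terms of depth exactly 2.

Count level by level. With function symbols g/1, f/2, the terms of depth ≤ k are the 4 constants together with each function applied to depth-≤(k−1) tuples, so N_k = 4 + N_{k-1} + N_{k-1}^2.
N_0 = 4
N_1 = 4 + 4 + 4^2 = 24
N_2 = 4 + 24 + 24^2 = 604
Terms of depth exactly 2: N_2 − N_1 = 604 − 24 = 580.

580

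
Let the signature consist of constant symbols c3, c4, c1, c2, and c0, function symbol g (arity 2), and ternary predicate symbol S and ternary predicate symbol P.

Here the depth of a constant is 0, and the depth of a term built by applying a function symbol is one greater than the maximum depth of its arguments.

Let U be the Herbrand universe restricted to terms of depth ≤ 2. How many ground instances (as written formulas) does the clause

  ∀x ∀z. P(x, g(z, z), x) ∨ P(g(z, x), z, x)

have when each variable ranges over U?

Ground terms of depth ≤ 2:
  Let N_k count ground terms of depth at most k. Each non-constant term of depth ≤ k is some function symbol applied to depth-≤(k−1) arguments, giving N_k = 5 + N_{k-1}^2.
  N_0 = 5
  N_1 = 5 + 5^2 = 30
  N_2 = 5 + 30^2 = 905
So there are 905 ground terms available for substitution.
Each of x, z ranges independently over the available ground terms, and distinct assignments produce distinct instances.
Number of ground instances = 905^2 = 819025.

819025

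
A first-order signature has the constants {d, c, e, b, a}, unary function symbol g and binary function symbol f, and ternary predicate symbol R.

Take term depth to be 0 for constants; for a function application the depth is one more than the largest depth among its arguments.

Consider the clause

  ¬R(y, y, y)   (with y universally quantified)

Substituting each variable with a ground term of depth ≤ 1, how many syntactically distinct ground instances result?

35

Ground terms of depth ≤ 1:
  Write N_k for the number of ground terms of depth ≤ k. A term of depth ≤ k is either a constant or a function symbol applied to arguments of depth ≤ k−1, so N_k = 5 + N_{k-1} + N_{k-1}^2.
  N_0 = 5
  N_1 = 5 + 5 + 5^2 = 35
So there are 35 ground terms available for substitution.
The clause has 1 distinct variable (y), which appears in the body. In the free term algebra distinct substitutions yield syntactically distinct ground instances.
Number of ground instances = 35.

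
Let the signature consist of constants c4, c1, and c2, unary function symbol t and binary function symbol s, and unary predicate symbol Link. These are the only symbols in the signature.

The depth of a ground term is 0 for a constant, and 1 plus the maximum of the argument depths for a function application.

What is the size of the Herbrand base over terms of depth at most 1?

First count ground terms of depth ≤ 1.
Write N_k for the number of ground terms of depth ≤ k. A term of depth ≤ k is either a constant or a function symbol applied to arguments of depth ≤ k−1, so N_k = 3 + N_{k-1} + N_{k-1}^2.
N_0 = 3
N_1 = 3 + 3 + 3^2 = 15
So |H| = 15.
Ground atoms are formed by filling each argument slot of a predicate with a term from H, so an r-ary predicate gives |H|^r atoms:
  Link: 15
Total ground atoms: 15.

15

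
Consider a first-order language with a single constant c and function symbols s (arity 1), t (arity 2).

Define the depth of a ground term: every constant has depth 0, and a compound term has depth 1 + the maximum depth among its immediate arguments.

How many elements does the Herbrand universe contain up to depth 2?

Let N_k count ground terms of depth at most k. Each non-constant term of depth ≤ k is some function symbol applied to depth-≤(k−1) arguments, giving N_k = 1 + N_{k-1} + N_{k-1}^2.
N_0 = 1
N_1 = 1 + 1 + 1^2 = 3
N_2 = 1 + 3 + 3^2 = 13

13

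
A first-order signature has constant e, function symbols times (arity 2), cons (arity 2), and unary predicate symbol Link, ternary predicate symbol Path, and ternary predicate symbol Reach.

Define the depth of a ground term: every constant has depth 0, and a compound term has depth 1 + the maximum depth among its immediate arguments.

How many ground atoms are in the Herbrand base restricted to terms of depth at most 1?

57

First count ground terms of depth ≤ 1.
Write N_k for the number of ground terms of depth ≤ k. A term of depth ≤ k is either a constant or a function symbol applied to arguments of depth ≤ k−1, so N_k = 1 + N_{k-1}^2 + N_{k-1}^2.
N_0 = 1
N_1 = 1 + 1^2 + 1^2 = 3
So |H| = 3.
A ground atom is a predicate applied to a tuple of terms from H, so the count is the sum over predicates of |H|^arity:
  Link: 3;  Path: 3^3 = 27;  Reach: 3^3 = 27
Total ground atoms: 3 + 27 + 27 = 57.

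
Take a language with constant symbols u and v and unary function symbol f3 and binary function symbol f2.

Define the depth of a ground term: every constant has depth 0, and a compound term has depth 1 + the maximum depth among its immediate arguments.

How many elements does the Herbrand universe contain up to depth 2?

74

If N_k denotes the number of depth-≤k ground terms, the 2 constants give N_0 = 2, and each function symbol of arity r contributes N_{k-1}^r new terms at level k: N_k = 2 + N_{k-1} + N_{k-1}^2.
N_0 = 2
N_1 = 2 + 2 + 2^2 = 8
N_2 = 2 + 8 + 8^2 = 74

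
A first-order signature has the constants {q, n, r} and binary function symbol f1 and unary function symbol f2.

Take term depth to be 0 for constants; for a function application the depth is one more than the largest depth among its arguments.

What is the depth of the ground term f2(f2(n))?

2

depth(f2(n)) = 1 + depth(n) = 1 + 0 = 1
depth(f2(f2(n))) = 1 + depth(f2(n)) = 1 + 1 = 2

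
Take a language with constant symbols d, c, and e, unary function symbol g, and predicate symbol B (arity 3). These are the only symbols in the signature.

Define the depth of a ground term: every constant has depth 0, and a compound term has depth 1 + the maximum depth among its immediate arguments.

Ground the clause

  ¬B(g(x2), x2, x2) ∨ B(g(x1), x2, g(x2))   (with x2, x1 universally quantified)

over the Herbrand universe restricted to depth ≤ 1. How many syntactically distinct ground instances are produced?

Ground terms of depth ≤ 1:
  Count level by level. With function symbols g/1, the terms of depth ≤ k are the 3 constants together with each function applied to depth-≤(k−1) tuples, so N_k = 3 + N_{k-1}.
  N_0 = 3
  N_1 = 3 + 3 = 6
  Explicitly: d, c, e, g(d), g(c), g(e).
So there are 6 ground terms available for substitution.
There are 2 variables to instantiate (x2, x1), each occurring in at least one literal, so different choices give different ground instances.
Number of ground instances = 6^2 = 36.

36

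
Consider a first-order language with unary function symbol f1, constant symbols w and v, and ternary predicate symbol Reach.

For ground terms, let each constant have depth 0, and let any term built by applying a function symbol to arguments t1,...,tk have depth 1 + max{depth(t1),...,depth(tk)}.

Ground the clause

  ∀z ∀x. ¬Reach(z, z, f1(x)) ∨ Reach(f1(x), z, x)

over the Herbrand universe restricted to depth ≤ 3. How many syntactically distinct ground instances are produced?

64

Ground terms of depth ≤ 3:
  Let N_k = |{terms of depth ≤ k}|. Then N_0 = 2 and N_k = 2 + N_{k-1} for k ≥ 1 (one summand per function symbol, arity giving the exponent).
  N_0 = 2
  N_1 = 2 + 2 = 4
  N_2 = 2 + 4 = 6
  N_3 = 2 + 6 = 8
  Explicitly: w, v, f1(w), f1(v), f1(f1(w)), f1(f1(v)), f1(f1(f1(w))), f1(f1(f1(v))).
So there are 8 ground terms available for substitution.
The clause has 2 distinct variables (z, x), each appearing in the body. In the free term algebra distinct substitutions yield syntactically distinct ground instances.
Number of ground instances = 8^2 = 64.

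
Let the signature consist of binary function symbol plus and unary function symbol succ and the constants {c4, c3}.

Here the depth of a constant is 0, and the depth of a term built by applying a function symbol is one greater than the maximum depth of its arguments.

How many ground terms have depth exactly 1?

If N_k denotes the number of depth-≤k ground terms, the 2 constants give N_0 = 2, and each function symbol of arity r contributes N_{k-1}^r new terms at level k: N_k = 2 + N_{k-1}^2 + N_{k-1}.
N_0 = 2
N_1 = 2 + 2^2 + 2 = 8
Terms of depth exactly 1: N_1 − N_0 = 8 − 2 = 6.

6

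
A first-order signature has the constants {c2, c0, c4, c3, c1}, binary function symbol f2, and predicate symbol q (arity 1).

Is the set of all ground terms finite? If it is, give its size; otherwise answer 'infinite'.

infinite

The signature has at least one function symbol (f2, arity 2) and at least one constant (c2).
Iterating f2 gives infinitely many distinct ground terms: c2, f2(c2, c2), f2(f2(c2, c2), f2(c2, c2)), ...
So the Herbrand universe is infinite.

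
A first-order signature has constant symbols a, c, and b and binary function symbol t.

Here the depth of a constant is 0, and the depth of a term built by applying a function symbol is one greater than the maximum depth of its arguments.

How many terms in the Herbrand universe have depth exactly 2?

Let N_k count ground terms of depth at most k. Each non-constant term of depth ≤ k is some function symbol applied to depth-≤(k−1) arguments, giving N_k = 3 + N_{k-1}^2.
N_0 = 3
N_1 = 3 + 3^2 = 12
N_2 = 3 + 12^2 = 147
Terms of depth exactly 2: N_2 − N_1 = 147 − 12 = 135.

135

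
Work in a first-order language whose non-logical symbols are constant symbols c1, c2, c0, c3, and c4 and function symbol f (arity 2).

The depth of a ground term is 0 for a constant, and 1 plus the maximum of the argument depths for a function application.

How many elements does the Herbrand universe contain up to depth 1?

30

Let N_k count ground terms of depth at most k. Each non-constant term of depth ≤ k is some function symbol applied to depth-≤(k−1) arguments, giving N_k = 5 + N_{k-1}^2.
N_0 = 5
N_1 = 5 + 5^2 = 30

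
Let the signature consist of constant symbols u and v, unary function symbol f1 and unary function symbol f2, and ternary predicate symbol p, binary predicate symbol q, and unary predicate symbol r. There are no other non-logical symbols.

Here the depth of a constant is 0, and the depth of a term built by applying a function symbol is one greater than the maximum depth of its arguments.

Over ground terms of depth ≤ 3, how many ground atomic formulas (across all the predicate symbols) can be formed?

27930

First count ground terms of depth ≤ 3.
Let N_k = |{terms of depth ≤ k}|. Then N_0 = 2 and N_k = 2 + N_{k-1} + N_{k-1} for k ≥ 1 (one summand per function symbol, arity giving the exponent).
N_0 = 2
N_1 = 2 + 2 + 2 = 6
N_2 = 2 + 6 + 6 = 14
N_3 = 2 + 14 + 14 = 30
So |H| = 30.
Ground atoms are formed by filling each argument slot of a predicate with a term from H, so an r-ary predicate gives |H|^r atoms:
  p: 30^3 = 27000;  q: 30^2 = 900;  r: 30
Total ground atoms: 27000 + 900 + 30 = 27930.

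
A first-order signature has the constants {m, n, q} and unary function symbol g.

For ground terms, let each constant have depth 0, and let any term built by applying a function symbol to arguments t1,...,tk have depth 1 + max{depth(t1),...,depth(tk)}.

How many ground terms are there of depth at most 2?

9

Count level by level. With function symbols g/1, the terms of depth ≤ k are the 3 constants together with each function applied to depth-≤(k−1) tuples, so N_k = 3 + N_{k-1}.
N_0 = 3
N_1 = 3 + 3 = 6
N_2 = 3 + 6 = 9
Explicitly: m, n, q, g(m), g(n), g(q), g(g(m)), g(g(n)), g(g(q)).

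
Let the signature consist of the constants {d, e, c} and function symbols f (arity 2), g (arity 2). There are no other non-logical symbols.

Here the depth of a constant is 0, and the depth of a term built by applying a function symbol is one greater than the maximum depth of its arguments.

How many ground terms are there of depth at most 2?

885

Write N_k for the number of ground terms of depth ≤ k. A term of depth ≤ k is either a constant or a function symbol applied to arguments of depth ≤ k−1, so N_k = 3 + N_{k-1}^2 + N_{k-1}^2.
N_0 = 3
N_1 = 3 + 3^2 + 3^2 = 21
N_2 = 3 + 21^2 + 21^2 = 885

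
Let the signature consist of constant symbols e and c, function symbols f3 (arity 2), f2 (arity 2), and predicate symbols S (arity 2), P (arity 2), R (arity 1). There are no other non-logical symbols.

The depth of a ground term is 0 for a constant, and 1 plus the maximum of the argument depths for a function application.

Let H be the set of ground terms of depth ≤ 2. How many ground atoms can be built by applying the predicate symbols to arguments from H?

81810

First count ground terms of depth ≤ 2.
Let N_k count ground terms of depth at most k. Each non-constant term of depth ≤ k is some function symbol applied to depth-≤(k−1) arguments, giving N_k = 2 + N_{k-1}^2 + N_{k-1}^2.
N_0 = 2
N_1 = 2 + 2^2 + 2^2 = 10
N_2 = 2 + 10^2 + 10^2 = 202
So |H| = 202.
Each predicate of arity r yields |H|^r ground atoms (one per choice of an r-tuple from H):
  S: 202^2 = 40804;  P: 202^2 = 40804;  R: 202
Total ground atoms: 40804 + 40804 + 202 = 81810.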